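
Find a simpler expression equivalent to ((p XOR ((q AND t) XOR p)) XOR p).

By XOR self-cancellation ((E XOR v) XOR v = E):
= ((q AND t) XOR p)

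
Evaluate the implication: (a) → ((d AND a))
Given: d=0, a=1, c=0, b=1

Antecedent (a) = 1; consequent ((d AND a)) = 0.
1 → 0 = 0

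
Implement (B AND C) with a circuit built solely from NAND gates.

((B NAND C) NAND (B NAND C))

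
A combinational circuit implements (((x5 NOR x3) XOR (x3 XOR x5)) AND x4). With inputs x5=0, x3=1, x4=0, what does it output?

Substituting: (((0 NOR 1) XOR (1 XOR 0)) AND 0)
= 0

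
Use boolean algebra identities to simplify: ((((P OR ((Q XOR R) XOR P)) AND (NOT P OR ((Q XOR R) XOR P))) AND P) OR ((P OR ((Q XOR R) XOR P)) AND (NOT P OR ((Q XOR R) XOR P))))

By absorption (E OR (E AND v) = E) then distribution ((E OR v) AND (E OR NOT v) = E):
= ((Q XOR R) XOR P)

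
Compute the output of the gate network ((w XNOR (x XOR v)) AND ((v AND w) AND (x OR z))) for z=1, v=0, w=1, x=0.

Substituting: ((1 XNOR (0 XOR 0)) AND ((0 AND 1) AND (0 OR 1)))
= 0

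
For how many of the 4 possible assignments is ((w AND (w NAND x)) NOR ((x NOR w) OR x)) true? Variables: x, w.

No assignment satisfies the expression.
Count: 0 out of 4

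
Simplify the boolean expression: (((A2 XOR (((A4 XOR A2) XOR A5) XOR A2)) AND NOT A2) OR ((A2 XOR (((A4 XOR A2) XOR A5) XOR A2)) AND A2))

By distribution ((E AND v) OR (E AND NOT v) = E) then XOR self-cancellation ((E XOR v) XOR v = E):
= ((A4 XOR A2) XOR A5)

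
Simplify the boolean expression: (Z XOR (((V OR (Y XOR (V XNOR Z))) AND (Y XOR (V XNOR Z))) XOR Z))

By XOR self-cancellation ((E XOR v) XOR v = E) then absorption (E AND (E OR v) = E):
= (Y XOR (V XNOR Z))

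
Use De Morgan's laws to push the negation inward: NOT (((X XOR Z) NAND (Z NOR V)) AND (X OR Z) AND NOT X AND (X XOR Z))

NOT ((X XOR Z) NAND (Z NOR V)) OR NOT (X OR Z) OR X OR NOT (X XOR Z)
De Morgan's: NOT(AND of terms) = OR of negations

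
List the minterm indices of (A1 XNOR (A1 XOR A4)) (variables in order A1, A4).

Σm(0, 2) = (NOT A1 AND NOT A4) OR (A1 AND NOT A4)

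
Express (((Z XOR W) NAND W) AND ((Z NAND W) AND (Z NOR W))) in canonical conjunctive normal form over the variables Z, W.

(Z OR NOT W) AND (NOT Z OR W) AND (NOT Z OR NOT W)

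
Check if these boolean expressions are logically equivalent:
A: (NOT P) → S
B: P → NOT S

No, Inverse is not equivalent to original (counterexample: P=0, S=0)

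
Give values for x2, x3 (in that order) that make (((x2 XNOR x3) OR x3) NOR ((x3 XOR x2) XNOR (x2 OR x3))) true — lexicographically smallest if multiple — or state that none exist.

UNSATISFIABLE - no assignment makes this expression true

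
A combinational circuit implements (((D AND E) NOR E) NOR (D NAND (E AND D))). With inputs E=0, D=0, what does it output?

Substituting: (((0 AND 0) NOR 0) NOR (0 NAND (0 AND 0)))
= 0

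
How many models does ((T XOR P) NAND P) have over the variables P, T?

Satisfying assignments: (0,0), (0,1), (1,1)
Count: 3 out of 4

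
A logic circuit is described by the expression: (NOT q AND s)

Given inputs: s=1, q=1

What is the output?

Substituting: (NOT 1 AND 1)
= 0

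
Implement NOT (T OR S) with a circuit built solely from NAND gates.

(((T NAND T) NAND (S NAND S)) NAND ((T NAND T) NAND (S NAND S)))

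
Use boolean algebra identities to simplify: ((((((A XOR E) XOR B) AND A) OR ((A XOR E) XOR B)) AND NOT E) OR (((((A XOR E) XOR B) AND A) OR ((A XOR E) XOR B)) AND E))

By distribution ((E AND v) OR (E AND NOT v) = E) then absorption (E OR (E AND v) = E):
= ((A XOR E) XOR B)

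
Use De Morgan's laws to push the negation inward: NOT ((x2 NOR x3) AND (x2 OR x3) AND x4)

NOT (x2 NOR x3) OR NOT (x2 OR x3) OR NOT x4
De Morgan's: NOT(AND of terms) = OR of negations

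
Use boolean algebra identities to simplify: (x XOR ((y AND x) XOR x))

By XOR self-cancellation ((E XOR v) XOR v = E):
= (y AND x)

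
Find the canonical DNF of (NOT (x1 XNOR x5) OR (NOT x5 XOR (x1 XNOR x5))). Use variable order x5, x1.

(NOT x5 AND x1) OR (x5 AND NOT x1) OR (x5 AND x1)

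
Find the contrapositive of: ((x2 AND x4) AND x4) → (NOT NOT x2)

Contrapositive: NOT x2 → NOT ((x2 AND x4) AND x4)
Note: A statement and its contrapositive are logically equivalent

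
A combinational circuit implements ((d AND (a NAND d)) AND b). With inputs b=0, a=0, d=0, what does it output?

Substituting: ((0 AND (0 NAND 0)) AND 0)
= 0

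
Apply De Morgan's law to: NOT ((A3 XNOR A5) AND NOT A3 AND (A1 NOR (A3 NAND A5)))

NOT (A3 XNOR A5) OR A3 OR NOT (A1 NOR (A3 NAND A5))
De Morgan's: NOT(AND of terms) = OR of negations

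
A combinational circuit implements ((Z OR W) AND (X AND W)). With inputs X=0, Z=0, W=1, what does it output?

Substituting: ((0 OR 1) AND (0 AND 1))
= 0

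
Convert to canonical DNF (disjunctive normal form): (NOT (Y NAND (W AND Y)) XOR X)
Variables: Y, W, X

(NOT Y AND NOT W AND X) OR (NOT Y AND W AND X) OR (Y AND NOT W AND X) OR (Y AND W AND NOT X)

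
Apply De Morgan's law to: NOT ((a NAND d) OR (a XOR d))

NOT (a NAND d) AND NOT (a XOR d)
De Morgan's: NOT(OR of terms) = AND of negations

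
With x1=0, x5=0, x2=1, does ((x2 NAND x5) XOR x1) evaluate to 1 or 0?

Substituting: ((1 NAND 0) XOR 0)
= 1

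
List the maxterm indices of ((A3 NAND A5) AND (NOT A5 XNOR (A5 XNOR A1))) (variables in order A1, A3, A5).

ΠM(3, 4, 5, 6, 7) = (A1 OR NOT A3 OR NOT A5) AND (NOT A1 OR A3 OR A5) AND (NOT A1 OR A3 OR NOT A5) AND (NOT A1 OR NOT A3 OR A5) AND (NOT A1 OR NOT A3 OR NOT A5)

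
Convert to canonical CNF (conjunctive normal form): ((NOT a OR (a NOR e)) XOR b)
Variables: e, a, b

(e OR a OR NOT b) AND (e OR NOT a OR b) AND (NOT e OR a OR NOT b) AND (NOT e OR NOT a OR b)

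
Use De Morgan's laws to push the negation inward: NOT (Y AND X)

NOT Y OR NOT X
De Morgan's: NOT(AND of terms) = OR of negations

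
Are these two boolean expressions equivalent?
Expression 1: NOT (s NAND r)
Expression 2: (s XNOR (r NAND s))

No. Counterexample: with r=0, s=1, Expression 1 = 0 but Expression 2 = 1.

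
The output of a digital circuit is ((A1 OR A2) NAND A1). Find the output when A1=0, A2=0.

Substituting: ((0 OR 0) NAND 0)
= 1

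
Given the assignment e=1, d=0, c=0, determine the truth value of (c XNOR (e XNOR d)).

Substituting: (0 XNOR (1 XNOR 0))
= 1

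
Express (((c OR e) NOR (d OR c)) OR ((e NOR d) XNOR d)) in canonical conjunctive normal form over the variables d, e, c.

(d OR e OR NOT c) AND (NOT d OR e OR c) AND (NOT d OR e OR NOT c) AND (NOT d OR NOT e OR c) AND (NOT d OR NOT e OR NOT c)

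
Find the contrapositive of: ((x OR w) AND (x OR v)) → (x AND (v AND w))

Contrapositive: NOT (x AND (v AND w)) → NOT ((x OR w) AND (x OR v))
Note: A statement and its contrapositive are logically equivalent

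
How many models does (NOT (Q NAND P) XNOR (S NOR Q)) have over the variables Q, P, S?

Satisfying assignments: (0,0,1), (0,1,1), (1,0,0), (1,0,1)
Count: 4 out of 8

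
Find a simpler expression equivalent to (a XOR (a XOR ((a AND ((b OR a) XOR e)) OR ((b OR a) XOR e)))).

By XOR self-cancellation ((E XOR v) XOR v = E) then absorption (E OR (E AND v) = E):
= ((b OR a) XOR e)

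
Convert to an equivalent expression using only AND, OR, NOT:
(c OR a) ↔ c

((c OR a) AND c) OR (NOT (c OR a) AND NOT c)
(Biconditional = both true or both false)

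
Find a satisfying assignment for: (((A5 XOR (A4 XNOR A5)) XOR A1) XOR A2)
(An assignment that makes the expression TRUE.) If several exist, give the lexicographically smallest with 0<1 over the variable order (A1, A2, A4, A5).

A1=0, A2=0, A4=0, A5=0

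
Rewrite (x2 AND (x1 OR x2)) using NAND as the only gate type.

((x2 NAND ((x1 NAND x1) NAND (x2 NAND x2))) NAND (x2 NAND ((x1 NAND x1) NAND (x2 NAND x2))))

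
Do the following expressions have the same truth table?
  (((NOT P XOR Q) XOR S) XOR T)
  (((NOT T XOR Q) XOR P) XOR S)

Yes, they are equivalent — the two output columns agree on all 16 assignments:
Q | P | S | T | Expression 1 | Expression 2
-------------------------------------------
0 | 0 | 0 | 0 | 1 | 1
0 | 0 | 0 | 1 | 0 | 0
0 | 0 | 1 | 0 | 0 | 0
0 | 0 | 1 | 1 | 1 | 1
0 | 1 | 0 | 0 | 0 | 0
0 | 1 | 0 | 1 | 1 | 1
0 | 1 | 1 | 0 | 1 | 1
0 | 1 | 1 | 1 | 0 | 0
1 | 0 | 0 | 0 | 0 | 0
1 | 0 | 0 | 1 | 1 | 1
1 | 0 | 1 | 0 | 1 | 1
1 | 0 | 1 | 1 | 0 | 0
1 | 1 | 0 | 0 | 1 | 1
1 | 1 | 0 | 1 | 0 | 0
1 | 1 | 1 | 0 | 0 | 0
1 | 1 | 1 | 1 | 1 | 1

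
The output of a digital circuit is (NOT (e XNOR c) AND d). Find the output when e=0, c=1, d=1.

Substituting: (NOT (0 XNOR 1) AND 1)
= 1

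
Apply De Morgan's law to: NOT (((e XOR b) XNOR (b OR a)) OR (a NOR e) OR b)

NOT ((e XOR b) XNOR (b OR a)) AND NOT (a NOR e) AND NOT b
De Morgan's: NOT(OR of terms) = AND of negations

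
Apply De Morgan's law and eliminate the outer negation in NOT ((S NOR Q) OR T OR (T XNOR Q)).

NOT (S NOR Q) AND NOT T AND NOT (T XNOR Q)
De Morgan's: NOT(OR of terms) = AND of negations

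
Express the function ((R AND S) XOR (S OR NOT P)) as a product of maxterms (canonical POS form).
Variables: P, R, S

ΠM(3, 4, 6, 7) = (P OR NOT R OR NOT S) AND (NOT P OR R OR S) AND (NOT P OR NOT R OR S) AND (NOT P OR NOT R OR NOT S)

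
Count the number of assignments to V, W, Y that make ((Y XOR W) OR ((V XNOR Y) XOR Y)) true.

Satisfying assignments: (0,0,0), (0,0,1), (0,1,0), (0,1,1), (1,0,1), (1,1,0)
Count: 6 out of 8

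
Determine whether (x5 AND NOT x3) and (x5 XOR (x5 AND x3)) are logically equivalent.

Yes, they are equivalent — the two output columns agree on all 4 assignments:
x5 | x3 | Expression 1 | Expression 2
-------------------------------------
0 | 0 | 0 | 0
0 | 1 | 0 | 0
1 | 0 | 1 | 1
1 | 1 | 0 | 0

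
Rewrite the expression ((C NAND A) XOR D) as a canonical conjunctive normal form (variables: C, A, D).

(C OR A OR NOT D) AND (C OR NOT A OR NOT D) AND (NOT C OR A OR NOT D) AND (NOT C OR NOT A OR D)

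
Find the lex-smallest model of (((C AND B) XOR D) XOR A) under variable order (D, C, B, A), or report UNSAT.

D=0, C=0, B=0, A=1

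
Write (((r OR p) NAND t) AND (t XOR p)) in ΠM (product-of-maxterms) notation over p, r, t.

ΠM(0, 2, 3, 5, 7) = (p OR r OR t) AND (p OR NOT r OR t) AND (p OR NOT r OR NOT t) AND (NOT p OR r OR NOT t) AND (NOT p OR NOT r OR NOT t)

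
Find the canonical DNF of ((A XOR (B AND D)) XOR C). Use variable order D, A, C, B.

(NOT D AND NOT A AND C AND NOT B) OR (NOT D AND NOT A AND C AND B) OR (NOT D AND A AND NOT C AND NOT B) OR (NOT D AND A AND NOT C AND B) OR (D AND NOT A AND NOT C AND B) OR (D AND NOT A AND C AND NOT B) OR (D AND A AND NOT C AND NOT B) OR (D AND A AND C AND B)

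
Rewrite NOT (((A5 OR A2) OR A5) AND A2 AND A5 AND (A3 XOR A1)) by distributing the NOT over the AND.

NOT ((A5 OR A2) OR A5) OR NOT A2 OR NOT A5 OR NOT (A3 XOR A1)
De Morgan's: NOT(AND of terms) = OR of negations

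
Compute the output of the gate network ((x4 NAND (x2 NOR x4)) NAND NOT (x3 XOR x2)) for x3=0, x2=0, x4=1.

Substituting: ((1 NAND (0 NOR 1)) NAND NOT (0 XOR 0))
= 0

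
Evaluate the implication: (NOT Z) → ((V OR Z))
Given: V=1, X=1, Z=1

Antecedent (NOT Z) = 0; consequent ((V OR Z)) = 1.
0 → 1 = 1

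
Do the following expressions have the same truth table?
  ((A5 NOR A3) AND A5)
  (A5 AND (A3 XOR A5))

No. Counterexample: with A3=0, A5=1, Expression 1 = 0 but Expression 2 = 1.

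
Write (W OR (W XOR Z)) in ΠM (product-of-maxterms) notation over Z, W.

ΠM(0) = (Z OR W)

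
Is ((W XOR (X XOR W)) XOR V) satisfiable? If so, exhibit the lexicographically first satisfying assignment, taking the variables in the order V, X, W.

V=0, X=1, W=0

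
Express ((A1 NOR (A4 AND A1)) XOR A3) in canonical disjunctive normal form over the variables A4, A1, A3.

(NOT A4 AND NOT A1 AND NOT A3) OR (NOT A4 AND A1 AND A3) OR (A4 AND NOT A1 AND NOT A3) OR (A4 AND A1 AND A3)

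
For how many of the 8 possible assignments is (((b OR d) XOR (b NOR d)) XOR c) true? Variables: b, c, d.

Satisfying assignments: (0,0,0), (0,0,1), (1,0,0), (1,0,1)
Count: 4 out of 8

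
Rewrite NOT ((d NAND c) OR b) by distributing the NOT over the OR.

NOT (d NAND c) AND NOT b
De Morgan's: NOT(OR of terms) = AND of negations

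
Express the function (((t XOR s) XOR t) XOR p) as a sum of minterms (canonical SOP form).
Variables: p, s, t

Σm(2, 3, 4, 5) = (NOT p AND s AND NOT t) OR (NOT p AND s AND t) OR (p AND NOT s AND NOT t) OR (p AND NOT s AND t)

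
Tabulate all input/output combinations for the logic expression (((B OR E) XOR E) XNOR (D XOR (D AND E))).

B | D | E | Output
------------------
0 | 0 | 0 | 1
0 | 0 | 1 | 1
0 | 1 | 0 | 0
0 | 1 | 1 | 1
1 | 0 | 0 | 0
1 | 0 | 1 | 1
1 | 1 | 0 | 1
1 | 1 | 1 | 1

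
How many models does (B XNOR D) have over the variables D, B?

Satisfying assignments: (0,0), (1,1)
Count: 2 out of 4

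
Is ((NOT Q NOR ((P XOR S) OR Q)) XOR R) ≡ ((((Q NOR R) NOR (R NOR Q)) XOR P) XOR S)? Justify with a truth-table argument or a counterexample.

No. Counterexample: with Q=0, P=0, R=0, S=1, Expression 1 = 0 but Expression 2 = 1.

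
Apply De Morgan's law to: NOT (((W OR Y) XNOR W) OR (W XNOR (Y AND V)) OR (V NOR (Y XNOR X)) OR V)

NOT ((W OR Y) XNOR W) AND NOT (W XNOR (Y AND V)) AND NOT (V NOR (Y XNOR X)) AND NOT V
De Morgan's: NOT(OR of terms) = AND of negations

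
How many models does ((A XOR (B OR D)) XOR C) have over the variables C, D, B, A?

Satisfying assignments: (0,0,0,1), (0,0,1,0), (0,1,0,0), (0,1,1,0), (1,0,0,0), (1,0,1,1), (1,1,0,1), (1,1,1,1)
Count: 8 out of 16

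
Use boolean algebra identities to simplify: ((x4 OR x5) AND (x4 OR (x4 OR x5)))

By absorption (E AND (E OR v) = E):
= (x4 OR x5)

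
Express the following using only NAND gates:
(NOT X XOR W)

(((X NAND X) NAND ((X NAND X) NAND W)) NAND (W NAND ((X NAND X) NAND W)))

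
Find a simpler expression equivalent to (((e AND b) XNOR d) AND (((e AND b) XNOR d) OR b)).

By absorption (E AND (E OR v) = E):
= ((e AND b) XNOR d)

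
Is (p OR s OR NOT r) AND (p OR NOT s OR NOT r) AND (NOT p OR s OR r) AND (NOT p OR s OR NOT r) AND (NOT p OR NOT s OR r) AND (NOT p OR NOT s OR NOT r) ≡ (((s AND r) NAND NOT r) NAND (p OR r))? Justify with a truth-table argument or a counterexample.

Yes, they are equivalent — the two output columns agree on all 8 assignments:
p | s | r | Expression 1 | Expression 2
---------------------------------------
0 | 0 | 0 | 1 | 1
0 | 0 | 1 | 0 | 0
0 | 1 | 0 | 1 | 1
0 | 1 | 1 | 0 | 0
1 | 0 | 0 | 0 | 0
1 | 0 | 1 | 0 | 0
1 | 1 | 0 | 0 | 0
1 | 1 | 1 | 0 | 0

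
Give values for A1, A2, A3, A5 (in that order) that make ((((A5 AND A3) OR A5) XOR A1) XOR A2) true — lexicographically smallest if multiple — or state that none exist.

A1=0, A2=0, A3=0, A5=1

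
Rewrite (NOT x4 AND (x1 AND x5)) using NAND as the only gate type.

(((x4 NAND x4) NAND ((x1 NAND x5) NAND (x1 NAND x5))) NAND ((x4 NAND x4) NAND ((x1 NAND x5) NAND (x1 NAND x5))))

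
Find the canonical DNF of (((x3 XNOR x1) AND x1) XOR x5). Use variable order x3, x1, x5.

(NOT x3 AND NOT x1 AND x5) OR (NOT x3 AND x1 AND x5) OR (x3 AND NOT x1 AND x5) OR (x3 AND x1 AND NOT x5)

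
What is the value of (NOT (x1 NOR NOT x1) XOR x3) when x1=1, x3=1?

Substituting: (NOT (1 NOR NOT 1) XOR 1)
= 0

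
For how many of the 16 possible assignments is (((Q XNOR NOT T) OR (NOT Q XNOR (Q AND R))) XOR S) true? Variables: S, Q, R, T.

Satisfying assignments: (0,0,0,1), (0,0,1,1), (0,1,0,0), (0,1,0,1), (0,1,1,0), (1,0,0,0), (1,0,1,0), (1,1,1,1)
Count: 8 out of 16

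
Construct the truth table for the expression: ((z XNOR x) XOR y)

y | x | z | Output
------------------
0 | 0 | 0 | 1
0 | 0 | 1 | 0
0 | 1 | 0 | 0
0 | 1 | 1 | 1
1 | 0 | 0 | 0
1 | 0 | 1 | 1
1 | 1 | 0 | 1
1 | 1 | 1 | 0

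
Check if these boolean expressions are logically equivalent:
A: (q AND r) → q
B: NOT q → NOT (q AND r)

Yes, Contrapositive is always equivalent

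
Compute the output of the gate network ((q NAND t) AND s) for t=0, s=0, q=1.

Substituting: ((1 NAND 0) AND 0)
= 0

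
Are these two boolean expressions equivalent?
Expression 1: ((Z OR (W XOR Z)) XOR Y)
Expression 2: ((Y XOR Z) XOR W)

No. Counterexample: with Z=1, W=1, Y=0, Expression 1 = 1 but Expression 2 = 0.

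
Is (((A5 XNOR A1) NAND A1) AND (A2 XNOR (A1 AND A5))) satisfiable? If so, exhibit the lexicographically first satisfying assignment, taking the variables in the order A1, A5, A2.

A1=0, A5=0, A2=0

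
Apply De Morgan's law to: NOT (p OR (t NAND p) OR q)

NOT p AND NOT (t NAND p) AND NOT q
De Morgan's: NOT(OR of terms) = AND of negations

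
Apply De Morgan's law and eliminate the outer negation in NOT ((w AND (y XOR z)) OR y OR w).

NOT (w AND (y XOR z)) AND NOT y AND NOT w
De Morgan's: NOT(OR of terms) = AND of negations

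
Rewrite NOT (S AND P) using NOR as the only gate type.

(((S NOR S) NOR (P NOR P)) NOR ((S NOR S) NOR (P NOR P)))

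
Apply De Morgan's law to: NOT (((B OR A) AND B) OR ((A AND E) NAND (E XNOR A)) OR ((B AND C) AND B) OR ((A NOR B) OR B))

NOT ((B OR A) AND B) AND NOT ((A AND E) NAND (E XNOR A)) AND NOT ((B AND C) AND B) AND NOT ((A NOR B) OR B)
De Morgan's: NOT(OR of terms) = AND of negations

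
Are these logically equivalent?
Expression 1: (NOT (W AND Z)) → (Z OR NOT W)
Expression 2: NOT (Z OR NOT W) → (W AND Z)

Yes, Contrapositive is always equivalent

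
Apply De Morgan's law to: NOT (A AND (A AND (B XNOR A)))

NOT A OR NOT (A AND (B XNOR A))
De Morgan's: NOT(AND of terms) = OR of negations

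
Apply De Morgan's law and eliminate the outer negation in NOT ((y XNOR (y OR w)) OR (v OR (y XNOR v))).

NOT (y XNOR (y OR w)) AND NOT (v OR (y XNOR v))
De Morgan's: NOT(OR of terms) = AND of negations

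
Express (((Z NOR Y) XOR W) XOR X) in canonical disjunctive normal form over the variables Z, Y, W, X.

(NOT Z AND NOT Y AND NOT W AND NOT X) OR (NOT Z AND NOT Y AND W AND X) OR (NOT Z AND Y AND NOT W AND X) OR (NOT Z AND Y AND W AND NOT X) OR (Z AND NOT Y AND NOT W AND X) OR (Z AND NOT Y AND W AND NOT X) OR (Z AND Y AND NOT W AND X) OR (Z AND Y AND W AND NOT X)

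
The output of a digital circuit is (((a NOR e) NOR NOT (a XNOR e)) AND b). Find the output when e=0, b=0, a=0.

Substituting: (((0 NOR 0) NOR NOT (0 XNOR 0)) AND 0)
= 0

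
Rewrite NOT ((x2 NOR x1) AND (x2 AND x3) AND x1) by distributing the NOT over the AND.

NOT (x2 NOR x1) OR NOT (x2 AND x3) OR NOT x1
De Morgan's: NOT(AND of terms) = OR of negations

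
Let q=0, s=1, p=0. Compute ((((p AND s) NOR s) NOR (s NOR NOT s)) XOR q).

Substituting: ((((0 AND 1) NOR 1) NOR (1 NOR NOT 1)) XOR 0)
= 1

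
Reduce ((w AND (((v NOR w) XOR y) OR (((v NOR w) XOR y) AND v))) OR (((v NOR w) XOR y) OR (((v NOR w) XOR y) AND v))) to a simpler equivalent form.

By absorption (E OR (E AND v) = E) then absorption (E OR (E AND v) = E):
= ((v NOR w) XOR y)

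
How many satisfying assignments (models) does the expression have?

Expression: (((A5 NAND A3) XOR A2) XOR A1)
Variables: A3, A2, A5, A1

Satisfying assignments: (0,0,0,0), (0,0,1,0), (0,1,0,1), (0,1,1,1), (1,0,0,0), (1,0,1,1), (1,1,0,1), (1,1,1,0)
Count: 8 out of 16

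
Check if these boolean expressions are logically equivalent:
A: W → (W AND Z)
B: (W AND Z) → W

No, Converse is not equivalent to original (counterexample: W=1, Z=0)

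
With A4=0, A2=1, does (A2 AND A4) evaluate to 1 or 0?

Substituting: (1 AND 0)
= 0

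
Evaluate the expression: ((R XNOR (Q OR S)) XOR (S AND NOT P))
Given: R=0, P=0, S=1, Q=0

Substituting: ((0 XNOR (0 OR 1)) XOR (1 AND NOT 0))
= 1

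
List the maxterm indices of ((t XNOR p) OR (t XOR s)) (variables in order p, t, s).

ΠM(3, 4) = (p OR NOT t OR NOT s) AND (NOT p OR t OR s)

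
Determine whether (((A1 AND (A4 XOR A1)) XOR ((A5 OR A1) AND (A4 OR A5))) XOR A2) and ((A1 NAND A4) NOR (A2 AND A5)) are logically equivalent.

No. Counterexample: with A4=0, A2=0, A5=0, A1=1, Expression 1 = 1 but Expression 2 = 0.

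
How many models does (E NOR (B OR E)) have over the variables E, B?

Satisfying assignments: (0,0)
Count: 1 out of 4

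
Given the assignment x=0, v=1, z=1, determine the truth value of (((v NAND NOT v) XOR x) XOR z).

Substituting: (((1 NAND NOT 1) XOR 0) XOR 1)
= 0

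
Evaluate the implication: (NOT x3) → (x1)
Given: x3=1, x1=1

Antecedent (NOT x3) = 0; consequent (x1) = 1.
0 → 1 = 1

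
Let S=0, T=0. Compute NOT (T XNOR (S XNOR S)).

Substituting: NOT (0 XNOR (0 XNOR 0))
= 1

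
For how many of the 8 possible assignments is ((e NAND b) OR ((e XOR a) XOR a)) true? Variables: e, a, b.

Satisfying assignments: (0,0,0), (0,0,1), (0,1,0), (0,1,1), (1,0,0), (1,0,1), (1,1,0), (1,1,1)
Count: 8 out of 8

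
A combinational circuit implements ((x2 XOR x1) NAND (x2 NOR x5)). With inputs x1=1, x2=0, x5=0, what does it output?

Substituting: ((0 XOR 1) NAND (0 NOR 0))
= 0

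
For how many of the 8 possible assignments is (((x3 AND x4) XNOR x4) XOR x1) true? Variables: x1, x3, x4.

Satisfying assignments: (0,0,0), (0,1,0), (0,1,1), (1,0,1)
Count: 4 out of 8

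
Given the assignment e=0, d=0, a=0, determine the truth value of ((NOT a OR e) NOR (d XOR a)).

Substituting: ((NOT 0 OR 0) NOR (0 XOR 0))
= 0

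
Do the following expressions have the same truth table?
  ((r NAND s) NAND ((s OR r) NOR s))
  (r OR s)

Yes, they are equivalent — the two output columns agree on all 4 assignments:
r | s | Expression 1 | Expression 2
-----------------------------------
0 | 0 | 0 | 0
0 | 1 | 1 | 1
1 | 0 | 1 | 1
1 | 1 | 1 | 1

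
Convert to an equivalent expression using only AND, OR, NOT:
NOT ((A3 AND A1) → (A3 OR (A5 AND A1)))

(A3 AND A1) AND NOT (A3 OR (A5 AND A1))
(Negated implication: NOT(A → B) = A AND NOT B)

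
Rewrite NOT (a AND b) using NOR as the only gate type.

(((a NOR a) NOR (b NOR b)) NOR ((a NOR a) NOR (b NOR b)))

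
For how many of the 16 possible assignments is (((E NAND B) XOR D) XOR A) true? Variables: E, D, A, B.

Satisfying assignments: (0,0,0,0), (0,0,0,1), (0,1,1,0), (0,1,1,1), (1,0,0,0), (1,0,1,1), (1,1,0,1), (1,1,1,0)
Count: 8 out of 16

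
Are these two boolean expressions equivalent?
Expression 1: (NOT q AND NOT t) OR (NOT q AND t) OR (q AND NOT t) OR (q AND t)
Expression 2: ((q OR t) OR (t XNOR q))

Yes, they are equivalent — the two output columns agree on all 4 assignments:
q | t | Expression 1 | Expression 2
-----------------------------------
0 | 0 | 1 | 1
0 | 1 | 1 | 1
1 | 0 | 1 | 1
1 | 1 | 1 | 1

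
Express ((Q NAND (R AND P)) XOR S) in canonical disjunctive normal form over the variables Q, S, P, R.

(NOT Q AND NOT S AND NOT P AND NOT R) OR (NOT Q AND NOT S AND NOT P AND R) OR (NOT Q AND NOT S AND P AND NOT R) OR (NOT Q AND NOT S AND P AND R) OR (Q AND NOT S AND NOT P AND NOT R) OR (Q AND NOT S AND NOT P AND R) OR (Q AND NOT S AND P AND NOT R) OR (Q AND S AND P AND R)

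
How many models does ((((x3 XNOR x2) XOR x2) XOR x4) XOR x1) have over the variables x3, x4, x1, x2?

Satisfying assignments: (0,0,0,0), (0,0,0,1), (0,1,1,0), (0,1,1,1), (1,0,1,0), (1,0,1,1), (1,1,0,0), (1,1,0,1)
Count: 8 out of 16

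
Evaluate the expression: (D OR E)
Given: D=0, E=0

Substituting: (0 OR 0)
= 0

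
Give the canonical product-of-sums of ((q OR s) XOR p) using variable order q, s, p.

ΠM(0, 3, 5, 7) = (q OR s OR p) AND (q OR NOT s OR NOT p) AND (NOT q OR s OR NOT p) AND (NOT q OR NOT s OR NOT p)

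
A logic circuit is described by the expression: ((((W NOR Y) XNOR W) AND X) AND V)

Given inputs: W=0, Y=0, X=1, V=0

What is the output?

Substituting: ((((0 NOR 0) XNOR 0) AND 1) AND 0)
= 0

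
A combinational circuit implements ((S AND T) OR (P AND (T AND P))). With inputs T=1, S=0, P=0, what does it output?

Substituting: ((0 AND 1) OR (0 AND (1 AND 0)))
= 0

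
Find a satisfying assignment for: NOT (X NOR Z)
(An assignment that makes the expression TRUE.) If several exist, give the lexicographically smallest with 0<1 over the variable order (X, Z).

X=0, Z=1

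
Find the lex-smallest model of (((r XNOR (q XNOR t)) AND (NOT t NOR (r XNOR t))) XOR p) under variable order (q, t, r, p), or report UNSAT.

q=0, t=0, r=0, p=1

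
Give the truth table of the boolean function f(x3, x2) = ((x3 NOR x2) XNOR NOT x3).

x3 | x2 | Output
----------------
0 | 0 | 1
0 | 1 | 0
1 | 0 | 1
1 | 1 | 1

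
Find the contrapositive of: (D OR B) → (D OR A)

Contrapositive: NOT (D OR A) → NOT (D OR B)
Note: A statement and its contrapositive are logically equivalent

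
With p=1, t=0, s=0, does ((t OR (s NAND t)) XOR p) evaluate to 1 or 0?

Substituting: ((0 OR (0 NAND 0)) XOR 1)
= 0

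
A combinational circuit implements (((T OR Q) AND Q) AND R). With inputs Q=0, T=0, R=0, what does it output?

Substituting: (((0 OR 0) AND 0) AND 0)
= 0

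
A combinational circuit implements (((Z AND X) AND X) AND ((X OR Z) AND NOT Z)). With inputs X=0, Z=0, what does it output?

Substituting: (((0 AND 0) AND 0) AND ((0 OR 0) AND NOT 0))
= 0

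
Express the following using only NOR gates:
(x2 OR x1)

((x2 NOR x1) NOR (x2 NOR x1))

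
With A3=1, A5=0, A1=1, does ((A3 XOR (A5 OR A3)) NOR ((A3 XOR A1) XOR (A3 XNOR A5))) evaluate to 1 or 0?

Substituting: ((1 XOR (0 OR 1)) NOR ((1 XOR 1) XOR (1 XNOR 0)))
= 1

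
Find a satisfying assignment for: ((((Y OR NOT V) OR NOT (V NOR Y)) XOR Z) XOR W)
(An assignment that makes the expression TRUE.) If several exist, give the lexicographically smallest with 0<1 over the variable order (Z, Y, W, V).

Z=0, Y=0, W=0, V=0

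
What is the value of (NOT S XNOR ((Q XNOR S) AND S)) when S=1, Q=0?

Substituting: (NOT 1 XNOR ((0 XNOR 1) AND 1))
= 1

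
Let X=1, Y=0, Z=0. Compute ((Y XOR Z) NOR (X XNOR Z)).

Substituting: ((0 XOR 0) NOR (1 XNOR 0))
= 1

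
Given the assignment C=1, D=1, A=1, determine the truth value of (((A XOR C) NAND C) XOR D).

Substituting: (((1 XOR 1) NAND 1) XOR 1)
= 0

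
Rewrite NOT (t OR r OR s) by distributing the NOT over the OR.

NOT t AND NOT r AND NOT s
De Morgan's: NOT(OR of terms) = AND of negations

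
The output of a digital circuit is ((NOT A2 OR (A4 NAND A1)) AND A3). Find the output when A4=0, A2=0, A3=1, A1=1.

Substituting: ((NOT 0 OR (0 NAND 1)) AND 1)
= 1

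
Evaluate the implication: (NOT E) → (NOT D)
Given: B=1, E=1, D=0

Antecedent (NOT E) = 0; consequent (NOT D) = 1.
0 → 1 = 1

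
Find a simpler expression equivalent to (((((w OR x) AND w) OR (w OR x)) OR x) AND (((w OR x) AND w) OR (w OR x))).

By absorption (E AND (E OR v) = E) then absorption (E OR (E AND v) = E):
= (w OR x)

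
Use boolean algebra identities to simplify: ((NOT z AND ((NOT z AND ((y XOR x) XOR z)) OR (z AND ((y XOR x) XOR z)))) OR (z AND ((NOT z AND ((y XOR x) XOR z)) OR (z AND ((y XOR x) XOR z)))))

By distribution ((E AND v) OR (E AND NOT v) = E) then distribution ((E AND v) OR (E AND NOT v) = E):
= ((y XOR x) XOR z)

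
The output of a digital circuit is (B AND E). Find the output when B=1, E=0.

Substituting: (1 AND 0)
= 0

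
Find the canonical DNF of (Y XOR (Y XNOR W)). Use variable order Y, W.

(NOT Y AND NOT W) OR (Y AND NOT W)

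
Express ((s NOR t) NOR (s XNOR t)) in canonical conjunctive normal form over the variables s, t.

(s OR t) AND (NOT s OR NOT t)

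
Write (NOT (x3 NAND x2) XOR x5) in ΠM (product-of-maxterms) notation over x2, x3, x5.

ΠM(0, 2, 4, 7) = (x2 OR x3 OR x5) AND (x2 OR NOT x3 OR x5) AND (NOT x2 OR x3 OR x5) AND (NOT x2 OR NOT x3 OR NOT x5)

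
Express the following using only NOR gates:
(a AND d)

((a NOR a) NOR (d NOR d))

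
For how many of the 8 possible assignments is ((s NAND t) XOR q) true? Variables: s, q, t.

Satisfying assignments: (0,0,0), (0,0,1), (1,0,0), (1,1,1)
Count: 4 out of 8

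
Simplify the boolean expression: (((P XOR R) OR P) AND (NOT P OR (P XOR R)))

By distribution ((E OR v) AND (E OR NOT v) = E):
= (P XOR R)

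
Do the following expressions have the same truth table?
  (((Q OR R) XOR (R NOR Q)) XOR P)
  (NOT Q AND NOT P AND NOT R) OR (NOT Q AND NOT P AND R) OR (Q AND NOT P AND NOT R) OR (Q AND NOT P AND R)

Yes, they are equivalent — the two output columns agree on all 8 assignments:
Q | P | R | Expression 1 | Expression 2
---------------------------------------
0 | 0 | 0 | 1 | 1
0 | 0 | 1 | 1 | 1
0 | 1 | 0 | 0 | 0
0 | 1 | 1 | 0 | 0
1 | 0 | 0 | 1 | 1
1 | 0 | 1 | 1 | 1
1 | 1 | 0 | 0 | 0
1 | 1 | 1 | 0 | 0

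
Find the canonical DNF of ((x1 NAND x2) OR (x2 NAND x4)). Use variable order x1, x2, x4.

(NOT x1 AND NOT x2 AND NOT x4) OR (NOT x1 AND NOT x2 AND x4) OR (NOT x1 AND x2 AND NOT x4) OR (NOT x1 AND x2 AND x4) OR (x1 AND NOT x2 AND NOT x4) OR (x1 AND NOT x2 AND x4) OR (x1 AND x2 AND NOT x4)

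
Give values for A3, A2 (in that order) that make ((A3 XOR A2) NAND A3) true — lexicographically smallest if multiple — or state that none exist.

A3=0, A2=0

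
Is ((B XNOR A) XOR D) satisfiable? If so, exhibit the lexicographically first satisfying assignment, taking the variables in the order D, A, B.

D=0, A=0, B=0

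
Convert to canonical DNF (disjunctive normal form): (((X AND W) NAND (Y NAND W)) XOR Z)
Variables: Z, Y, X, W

(NOT Z AND NOT Y AND NOT X AND NOT W) OR (NOT Z AND NOT Y AND NOT X AND W) OR (NOT Z AND NOT Y AND X AND NOT W) OR (NOT Z AND Y AND NOT X AND NOT W) OR (NOT Z AND Y AND NOT X AND W) OR (NOT Z AND Y AND X AND NOT W) OR (NOT Z AND Y AND X AND W) OR (Z AND NOT Y AND X AND W)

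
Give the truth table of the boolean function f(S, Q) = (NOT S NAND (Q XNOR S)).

S | Q | Output
--------------
0 | 0 | 0
0 | 1 | 1
1 | 0 | 1
1 | 1 | 1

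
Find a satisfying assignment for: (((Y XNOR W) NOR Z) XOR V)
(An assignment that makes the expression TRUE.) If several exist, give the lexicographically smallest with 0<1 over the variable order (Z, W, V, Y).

Z=0, W=0, V=0, Y=1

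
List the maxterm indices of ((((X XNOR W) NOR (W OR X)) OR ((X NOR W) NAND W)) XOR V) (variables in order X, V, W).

ΠM(2, 3, 6, 7) = (X OR NOT V OR W) AND (X OR NOT V OR NOT W) AND (NOT X OR NOT V OR W) AND (NOT X OR NOT V OR NOT W)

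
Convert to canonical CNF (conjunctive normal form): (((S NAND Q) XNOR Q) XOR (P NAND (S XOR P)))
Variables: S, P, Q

(S OR P OR NOT Q) AND (S OR NOT P OR Q)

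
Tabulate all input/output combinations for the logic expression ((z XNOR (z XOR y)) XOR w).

w | y | z | Output
------------------
0 | 0 | 0 | 1
0 | 0 | 1 | 1
0 | 1 | 0 | 0
0 | 1 | 1 | 0
1 | 0 | 0 | 0
1 | 0 | 1 | 0
1 | 1 | 0 | 1
1 | 1 | 1 | 1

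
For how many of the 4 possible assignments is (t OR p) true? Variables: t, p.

Satisfying assignments: (0,1), (1,0), (1,1)
Count: 3 out of 4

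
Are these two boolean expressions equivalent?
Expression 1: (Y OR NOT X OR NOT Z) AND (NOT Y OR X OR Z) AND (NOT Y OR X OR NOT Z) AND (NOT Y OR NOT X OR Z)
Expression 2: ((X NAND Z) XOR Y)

Yes, they are equivalent — the two output columns agree on all 8 assignments:
Y | X | Z | Expression 1 | Expression 2
---------------------------------------
0 | 0 | 0 | 1 | 1
0 | 0 | 1 | 1 | 1
0 | 1 | 0 | 1 | 1
0 | 1 | 1 | 0 | 0
1 | 0 | 0 | 0 | 0
1 | 0 | 1 | 0 | 0
1 | 1 | 0 | 0 | 0
1 | 1 | 1 | 1 | 1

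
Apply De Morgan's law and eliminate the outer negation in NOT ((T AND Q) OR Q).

NOT (T AND Q) AND NOT Q
De Morgan's: NOT(OR of terms) = AND of negations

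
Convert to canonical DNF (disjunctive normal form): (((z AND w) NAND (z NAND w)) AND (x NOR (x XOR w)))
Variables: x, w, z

(NOT x AND NOT w AND NOT z) OR (NOT x AND NOT w AND z)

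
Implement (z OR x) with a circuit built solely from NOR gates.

((z NOR x) NOR (z NOR x))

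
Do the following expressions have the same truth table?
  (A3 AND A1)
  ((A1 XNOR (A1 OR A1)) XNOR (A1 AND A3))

Yes, they are equivalent — the two output columns agree on all 4 assignments:
A3 | A1 | Expression 1 | Expression 2
-------------------------------------
0 | 0 | 0 | 0
0 | 1 | 0 | 0
1 | 0 | 0 | 0
1 | 1 | 1 | 1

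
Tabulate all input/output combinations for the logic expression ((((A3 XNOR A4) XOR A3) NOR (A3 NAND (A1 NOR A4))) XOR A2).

A2 | A3 | A1 | A4 | Output
--------------------------
0 | 0 | 0 | 0 | 0
0 | 0 | 0 | 1 | 0
0 | 0 | 1 | 0 | 0
0 | 0 | 1 | 1 | 0
0 | 1 | 0 | 0 | 0
0 | 1 | 0 | 1 | 0
0 | 1 | 1 | 0 | 0
0 | 1 | 1 | 1 | 0
1 | 0 | 0 | 0 | 1
1 | 0 | 0 | 1 | 1
1 | 0 | 1 | 0 | 1
1 | 0 | 1 | 1 | 1
1 | 1 | 0 | 0 | 1
1 | 1 | 0 | 1 | 1
1 | 1 | 1 | 0 | 1
1 | 1 | 1 | 1 | 1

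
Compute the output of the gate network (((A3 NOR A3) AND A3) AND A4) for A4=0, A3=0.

Substituting: (((0 NOR 0) AND 0) AND 0)
= 0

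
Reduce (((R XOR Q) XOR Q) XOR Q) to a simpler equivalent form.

By XOR self-cancellation ((E XOR v) XOR v = E):
= (R XOR Q)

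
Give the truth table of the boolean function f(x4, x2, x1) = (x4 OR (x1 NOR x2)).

x4 | x2 | x1 | Output
---------------------
0 | 0 | 0 | 1
0 | 0 | 1 | 0
0 | 1 | 0 | 0
0 | 1 | 1 | 0
1 | 0 | 0 | 1
1 | 0 | 1 | 1
1 | 1 | 0 | 1
1 | 1 | 1 | 1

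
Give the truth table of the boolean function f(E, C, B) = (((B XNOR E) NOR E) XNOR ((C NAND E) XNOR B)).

E | C | B | Output
------------------
0 | 0 | 0 | 1
0 | 0 | 1 | 1
0 | 1 | 0 | 1
0 | 1 | 1 | 1
1 | 0 | 0 | 1
1 | 0 | 1 | 0
1 | 1 | 0 | 0
1 | 1 | 1 | 1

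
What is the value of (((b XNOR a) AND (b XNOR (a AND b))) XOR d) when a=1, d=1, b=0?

Substituting: (((0 XNOR 1) AND (0 XNOR (1 AND 0))) XOR 1)
= 1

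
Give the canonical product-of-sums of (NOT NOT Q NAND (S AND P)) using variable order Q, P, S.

ΠM(7) = (NOT Q OR NOT P OR NOT S)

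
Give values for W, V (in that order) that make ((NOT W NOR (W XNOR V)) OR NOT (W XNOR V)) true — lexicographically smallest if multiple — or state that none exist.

W=0, V=1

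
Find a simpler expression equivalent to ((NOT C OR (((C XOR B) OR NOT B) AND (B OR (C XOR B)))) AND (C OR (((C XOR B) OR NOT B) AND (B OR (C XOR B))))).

By distribution ((E OR v) AND (E OR NOT v) = E) then distribution ((E OR v) AND (E OR NOT v) = E):
= (C XOR B)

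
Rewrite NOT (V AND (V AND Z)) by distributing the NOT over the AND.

NOT V OR NOT (V AND Z)
De Morgan's: NOT(AND of terms) = OR of negations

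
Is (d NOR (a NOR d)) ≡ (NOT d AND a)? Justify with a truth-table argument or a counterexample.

Yes, they are equivalent — the two output columns agree on all 4 assignments:
d | a | Expression 1 | Expression 2
-----------------------------------
0 | 0 | 0 | 0
0 | 1 | 1 | 1
1 | 0 | 0 | 0
1 | 1 | 0 | 0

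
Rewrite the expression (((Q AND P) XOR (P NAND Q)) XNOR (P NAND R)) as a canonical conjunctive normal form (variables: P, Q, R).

(NOT P OR Q OR NOT R) AND (NOT P OR NOT Q OR NOT R)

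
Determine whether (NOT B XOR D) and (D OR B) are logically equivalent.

No. Counterexample: with B=0, D=0, Expression 1 = 1 but Expression 2 = 0.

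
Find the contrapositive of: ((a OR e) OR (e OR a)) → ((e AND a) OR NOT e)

Contrapositive: NOT ((e AND a) OR NOT e) → NOT ((a OR e) OR (e OR a))
Note: A statement and its contrapositive are logically equivalent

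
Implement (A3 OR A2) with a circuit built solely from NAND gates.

((A3 NAND A3) NAND (A2 NAND A2))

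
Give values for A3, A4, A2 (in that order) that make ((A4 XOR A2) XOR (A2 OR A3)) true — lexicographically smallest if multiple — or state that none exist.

A3=0, A4=1, A2=0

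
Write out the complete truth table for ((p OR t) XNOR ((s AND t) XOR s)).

t | p | s | Output
------------------
0 | 0 | 0 | 1
0 | 0 | 1 | 0
0 | 1 | 0 | 0
0 | 1 | 1 | 1
1 | 0 | 0 | 0
1 | 0 | 1 | 0
1 | 1 | 0 | 0
1 | 1 | 1 | 0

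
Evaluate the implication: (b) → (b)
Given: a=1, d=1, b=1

Antecedent (b) = 1; consequent (b) = 1.
1 → 1 = 1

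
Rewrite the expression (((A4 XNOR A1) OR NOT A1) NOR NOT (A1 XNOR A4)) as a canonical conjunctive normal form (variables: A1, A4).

(A1 OR A4) AND (A1 OR NOT A4) AND (NOT A1 OR A4) AND (NOT A1 OR NOT A4)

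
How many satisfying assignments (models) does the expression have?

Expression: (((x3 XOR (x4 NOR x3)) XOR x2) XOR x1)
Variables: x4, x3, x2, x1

Satisfying assignments: (0,0,0,0), (0,0,1,1), (0,1,0,0), (0,1,1,1), (1,0,0,1), (1,0,1,0), (1,1,0,0), (1,1,1,1)
Count: 8 out of 16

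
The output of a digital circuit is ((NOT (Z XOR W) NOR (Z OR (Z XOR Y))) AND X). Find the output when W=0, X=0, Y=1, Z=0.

Substituting: ((NOT (0 XOR 0) NOR (0 OR (0 XOR 1))) AND 0)
= 0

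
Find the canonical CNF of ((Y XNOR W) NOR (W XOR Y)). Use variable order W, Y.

(W OR Y) AND (W OR NOT Y) AND (NOT W OR Y) AND (NOT W OR NOT Y)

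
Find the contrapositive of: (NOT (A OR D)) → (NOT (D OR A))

Contrapositive: (D OR A) → (A OR D)
Note: A statement and its contrapositive are logically equivalent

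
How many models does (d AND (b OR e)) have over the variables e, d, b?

Satisfying assignments: (0,1,1), (1,1,0), (1,1,1)
Count: 3 out of 8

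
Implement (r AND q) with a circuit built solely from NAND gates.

((r NAND q) NAND (r NAND q))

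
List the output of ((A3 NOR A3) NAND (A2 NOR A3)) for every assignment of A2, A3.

A2 | A3 | Output
----------------
0 | 0 | 0
0 | 1 | 1
1 | 0 | 1
1 | 1 | 1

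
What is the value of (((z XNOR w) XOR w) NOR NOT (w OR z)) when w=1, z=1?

Substituting: (((1 XNOR 1) XOR 1) NOR NOT (1 OR 1))
= 1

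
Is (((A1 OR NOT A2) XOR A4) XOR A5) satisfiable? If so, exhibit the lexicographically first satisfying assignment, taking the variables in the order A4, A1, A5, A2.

A4=0, A1=0, A5=0, A2=0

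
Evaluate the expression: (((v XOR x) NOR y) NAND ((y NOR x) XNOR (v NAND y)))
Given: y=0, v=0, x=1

Substituting: (((0 XOR 1) NOR 0) NAND ((0 NOR 1) XNOR (0 NAND 0)))
= 1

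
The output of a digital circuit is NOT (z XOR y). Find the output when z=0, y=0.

Substituting: NOT (0 XOR 0)
= 1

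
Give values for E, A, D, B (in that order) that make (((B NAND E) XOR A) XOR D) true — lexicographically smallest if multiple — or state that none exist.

E=0, A=0, D=0, B=0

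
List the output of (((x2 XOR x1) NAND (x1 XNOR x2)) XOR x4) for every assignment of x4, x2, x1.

x4 | x2 | x1 | Output
---------------------
0 | 0 | 0 | 1
0 | 0 | 1 | 1
0 | 1 | 0 | 1
0 | 1 | 1 | 1
1 | 0 | 0 | 0
1 | 0 | 1 | 0
1 | 1 | 0 | 0
1 | 1 | 1 | 0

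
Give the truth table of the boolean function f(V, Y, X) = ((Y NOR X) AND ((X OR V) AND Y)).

V | Y | X | Output
------------------
0 | 0 | 0 | 0
0 | 0 | 1 | 0
0 | 1 | 0 | 0
0 | 1 | 1 | 0
1 | 0 | 0 | 0
1 | 0 | 1 | 0
1 | 1 | 0 | 0
1 | 1 | 1 | 0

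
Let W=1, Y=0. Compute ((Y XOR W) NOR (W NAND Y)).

Substituting: ((0 XOR 1) NOR (1 NAND 0))
= 0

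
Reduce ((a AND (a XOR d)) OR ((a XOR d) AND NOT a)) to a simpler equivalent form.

By distribution ((E AND v) OR (E AND NOT v) = E):
= (a XOR d)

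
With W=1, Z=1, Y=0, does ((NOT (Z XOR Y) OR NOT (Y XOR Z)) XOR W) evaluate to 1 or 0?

Substituting: ((NOT (1 XOR 0) OR NOT (0 XOR 1)) XOR 1)
= 1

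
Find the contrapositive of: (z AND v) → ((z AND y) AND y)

Contrapositive: NOT ((z AND y) AND y) → NOT (z AND v)
Note: A statement and its contrapositive are logically equivalent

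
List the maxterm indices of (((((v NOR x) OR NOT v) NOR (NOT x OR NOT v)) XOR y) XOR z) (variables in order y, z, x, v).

ΠM(0, 1, 2, 7, 11, 12, 13, 14) = (y OR z OR x OR v) AND (y OR z OR x OR NOT v) AND (y OR z OR NOT x OR v) AND (y OR NOT z OR NOT x OR NOT v) AND (NOT y OR z OR NOT x OR NOT v) AND (NOT y OR NOT z OR x OR v) AND (NOT y OR NOT z OR x OR NOT v) AND (NOT y OR NOT z OR NOT x OR v)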